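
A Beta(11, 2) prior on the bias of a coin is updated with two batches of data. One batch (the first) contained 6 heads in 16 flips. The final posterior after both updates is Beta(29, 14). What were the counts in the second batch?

Because Beta–binomial updating is additive in the counts, the combined data contributed (α_post−α_prior, β_post−β_prior) successes and failures.
Total across both batches: 29−11=18 heads, 14−2=12 tails.
Subtract the first batch: 18−6=12 heads and 12−10=2 tails.

12 heads and 2 tails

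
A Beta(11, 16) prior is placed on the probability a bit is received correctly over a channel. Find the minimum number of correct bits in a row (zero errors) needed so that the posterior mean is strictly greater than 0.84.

k = 74

After k correct bits and 0 errors the posterior is Beta(11+k, 16), with mean (11+k)/(11+16+k).
Set (11+k)/(27+k) > 0.84 and solve: k > (0.84·27 − 11)/(1 − 0.84) = 73.000.
The smallest integer exceeding 73.000 is 74, and checking k=74: (85)/(101) = 0.8416 > 0.84.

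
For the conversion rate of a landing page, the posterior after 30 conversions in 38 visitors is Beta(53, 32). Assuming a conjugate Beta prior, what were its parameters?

Beta(23, 24)

A Beta(α, β) prior with s successes and f failures in binomial data gives a Beta(α+s, β+f) posterior.
So α = 53 − 30 = 23 and β = 32 − 8 = 24.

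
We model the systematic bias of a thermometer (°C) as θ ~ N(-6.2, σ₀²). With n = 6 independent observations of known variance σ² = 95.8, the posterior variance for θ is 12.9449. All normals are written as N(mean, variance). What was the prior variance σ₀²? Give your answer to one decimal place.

For the Normal–Normal model with known σ², precisions add: τ_n = τ₀ + n/σ².
So 1/σ₀² = 1/12.9449 − 6/95.8 = 0.077251 − 0.062630 = 0.014621.
Hence σ₀² = 1/0.014621 ≈ 68.4.

σ₀² = 68.4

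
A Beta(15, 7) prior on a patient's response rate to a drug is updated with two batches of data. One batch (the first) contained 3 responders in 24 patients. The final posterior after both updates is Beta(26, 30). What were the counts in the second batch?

Sequential conjugate updates are equivalent to a single update on the pooled data, so total successes = posterior α − prior α and total failures = posterior β − prior β.
Total across both batches: 26−15=11 responders, 30−7=23 non-responders.
Subtract the first batch: 11−3=8 responders and 23−21=2 non-responders.

8 responders and 2 non-responders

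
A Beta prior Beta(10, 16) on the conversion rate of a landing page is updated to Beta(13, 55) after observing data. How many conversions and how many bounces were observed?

3 conversions and 39 bounces

Under Beta–binomial conjugacy the posterior parameters are (α+s, β+f).
So s = 13 − 10 = 3 and f = 55 − 16 = 39.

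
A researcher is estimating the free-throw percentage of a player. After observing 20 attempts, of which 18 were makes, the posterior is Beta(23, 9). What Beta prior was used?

Beta is conjugate to the binomial likelihood: posterior = Beta(α+s, β+f).
Subtract the data counts: 23−18=5, 9−2=7.

Beta(5, 7)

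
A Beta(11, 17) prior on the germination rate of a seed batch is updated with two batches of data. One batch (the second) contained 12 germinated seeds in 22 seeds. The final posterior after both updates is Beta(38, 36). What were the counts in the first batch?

15 germinated seeds and 9 non-germinating seeds

Sequential conjugate updates are equivalent to a single update on the pooled data, so total successes = posterior α − prior α and total failures = posterior β − prior β.
Total across both batches: 38−11=27 germinated seeds, 36−17=19 non-germinating seeds.
Subtract the second batch: 27−12=15 germinated seeds and 19−10=9 non-germinating seeds.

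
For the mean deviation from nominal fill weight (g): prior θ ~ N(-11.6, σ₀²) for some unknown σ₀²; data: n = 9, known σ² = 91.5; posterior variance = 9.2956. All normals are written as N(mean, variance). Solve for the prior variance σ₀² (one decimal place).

σ₀² = 108.5

For the Normal–Normal model with known σ², precisions add: τ_n = τ₀ + n/σ².
So 1/σ₀² = 1/9.2956 − 9/91.5 = 0.107578 − 0.098361 = 0.009217.
Hence σ₀² = 1/0.009217 ≈ 108.5.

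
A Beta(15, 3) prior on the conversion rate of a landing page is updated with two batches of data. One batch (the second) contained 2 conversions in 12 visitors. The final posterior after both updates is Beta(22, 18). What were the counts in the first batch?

Sequential conjugate updates are equivalent to a single update on the pooled data, so total successes = posterior α − prior α and total failures = posterior β − prior β.
Total across both batches: 22−15=7 conversions, 18−3=15 bounces.
Subtract the second batch: 7−2=5 conversions and 15−10=5 bounces.

5 conversions and 5 bounces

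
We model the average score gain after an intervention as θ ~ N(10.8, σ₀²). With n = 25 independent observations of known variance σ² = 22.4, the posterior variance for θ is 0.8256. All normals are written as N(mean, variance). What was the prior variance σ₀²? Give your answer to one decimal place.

For the Normal–Normal model with known σ², precisions add: τ_n = τ₀ + n/σ².
So 1/σ₀² = 1/0.8256 − 25/22.4 = 1.211240 − 1.116071 = 0.095169.
Hence σ₀² = 1/0.095169 ≈ 10.5.

σ₀² = 10.5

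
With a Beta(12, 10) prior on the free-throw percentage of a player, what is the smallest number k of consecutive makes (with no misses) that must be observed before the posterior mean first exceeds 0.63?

k = 6

After k makes and 0 misses the posterior is Beta(12+k, 10), with mean (12+k)/(12+10+k).
Set (12+k)/(22+k) > 0.63 and solve: k > (0.63·22 − 12)/(1 − 0.63) = 5.027.
The smallest integer exceeding 5.027 is 6, and checking k=6: (18)/(28) = 0.6429 > 0.63.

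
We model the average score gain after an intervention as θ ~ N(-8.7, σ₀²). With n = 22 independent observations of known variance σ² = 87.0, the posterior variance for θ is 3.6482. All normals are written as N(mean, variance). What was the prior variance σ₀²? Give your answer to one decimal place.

σ₀² = 47.1

For the Normal–Normal model with known σ², precisions add: τ_n = τ₀ + n/σ².
So 1/σ₀² = 1/3.6482 − 22/87.0 = 0.274108 − 0.252874 = 0.021234.
Hence σ₀² = 1/0.021234 ≈ 47.1.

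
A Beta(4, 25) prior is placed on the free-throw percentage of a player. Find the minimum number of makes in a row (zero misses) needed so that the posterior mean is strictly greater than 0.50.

After k makes and 0 misses the posterior is Beta(4+k, 25), with mean (4+k)/(4+25+k).
Set (4+k)/(29+k) > 0.50 and solve: k > (0.50·29 − 4)/(1 − 0.50) = 21.000.
The smallest integer exceeding 21.000 is 22, and checking k=22: (26)/(51) = 0.5098 > 0.50.

k = 22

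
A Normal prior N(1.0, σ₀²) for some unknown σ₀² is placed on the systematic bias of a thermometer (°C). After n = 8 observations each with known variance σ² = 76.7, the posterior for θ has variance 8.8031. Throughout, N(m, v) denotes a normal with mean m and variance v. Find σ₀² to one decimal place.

σ₀² = 107.6

Posterior precision equals prior precision plus data precision: 1/σ_n² = 1/σ₀² + n/σ².
So 1/σ₀² = 1/8.8031 − 8/76.7 = 0.113596 − 0.104302 = 0.009294.
Hence σ₀² = 1/0.009294 ≈ 107.6.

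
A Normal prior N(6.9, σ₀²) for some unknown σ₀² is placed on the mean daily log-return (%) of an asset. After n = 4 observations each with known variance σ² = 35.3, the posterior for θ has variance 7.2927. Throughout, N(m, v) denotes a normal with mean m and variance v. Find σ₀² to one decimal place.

For the Normal–Normal model with known σ², precisions add: τ_n = τ₀ + n/σ².
So 1/σ₀² = 1/7.2927 − 4/35.3 = 0.137123 − 0.113314 = 0.023809.
Hence σ₀² = 1/0.023809 ≈ 42.0.

σ₀² = 42.0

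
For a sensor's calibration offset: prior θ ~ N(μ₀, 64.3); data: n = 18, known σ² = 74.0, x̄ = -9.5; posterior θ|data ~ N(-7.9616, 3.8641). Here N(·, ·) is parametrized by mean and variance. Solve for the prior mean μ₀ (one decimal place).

The posterior mean is a precision-weighted average: μ_n = (τ₀μ₀ + τ_data·x̄)/(τ₀+τ_data), with τ₀=1/σ₀² and τ_data=n/σ².
Here τ₀ = 1/64.3 = 0.015552 and τ_data = 18/74.0 = 0.243243, so τ_n = 0.258795.
Rearranging for μ₀: μ₀ = (μ_n·τ_n − τ_data·x̄)/τ₀ = (-7.9616·0.258795 − 0.243243·-9.5) / 0.015552 = 0.250386/0.015552 ≈ 16.1.

μ₀ = 16.1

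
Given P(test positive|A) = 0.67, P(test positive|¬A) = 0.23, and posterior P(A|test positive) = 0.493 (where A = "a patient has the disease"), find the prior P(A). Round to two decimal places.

P(A) = 0.25

Bayes' rule in odds form gives O(A|E) = O(A)·[P(E|A)/P(E|¬A)], hence O(A) = O(A|E)/LR.
Posterior odds = 0.493/(1−0.493) = 0.9724. LR = 0.67/0.23 = 2.9130.
Prior odds = 0.9724/2.9130 = 0.3338, so P(A) = 0.3338/(1+0.3338) ≈ 0.25.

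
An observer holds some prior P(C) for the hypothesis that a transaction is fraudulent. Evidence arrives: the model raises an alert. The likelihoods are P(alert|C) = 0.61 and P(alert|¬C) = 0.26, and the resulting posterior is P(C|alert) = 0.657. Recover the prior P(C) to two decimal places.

P(C) = 0.45

Bayes' rule in odds form gives O(C|E) = O(C)·[P(E|C)/P(E|¬C)], hence O(C) = O(C|E)/LR.
Posterior odds = 0.657/(1−0.657) = 1.9155. LR = 0.61/0.26 = 2.3462.
Prior odds = 1.9155/2.3462 = 0.8164, so P(C) = 0.8164/(1+0.8164) ≈ 0.45.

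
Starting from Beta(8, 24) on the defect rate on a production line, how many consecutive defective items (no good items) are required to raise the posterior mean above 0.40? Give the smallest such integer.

k = 9

After k defective items and 0 good items the posterior is Beta(8+k, 24), with mean (8+k)/(8+24+k).
Set (8+k)/(32+k) > 0.40 and solve: k > (0.40·32 − 8)/(1 − 0.40) = 8.000.
The smallest integer exceeding 8.000 is 9, and checking k=9: (17)/(41) = 0.4146 > 0.40.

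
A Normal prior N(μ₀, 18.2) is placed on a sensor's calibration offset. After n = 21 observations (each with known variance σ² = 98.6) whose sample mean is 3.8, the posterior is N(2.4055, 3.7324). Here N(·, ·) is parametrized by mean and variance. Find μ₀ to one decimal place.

μ₀ = -3.0

The posterior mean is a precision-weighted average: μ_n = (τ₀μ₀ + τ_data·x̄)/(τ₀+τ_data), with τ₀=1/σ₀² and τ_data=n/σ².
Here τ₀ = 1/18.2 = 0.054945 and τ_data = 21/98.6 = 0.212982, so τ_n = 0.267927.
Rearranging for μ₀: μ₀ = (μ_n·τ_n − τ_data·x̄)/τ₀ = (2.4055·0.267927 − 0.212982·3.8) / 0.054945 = -0.164833/0.054945 ≈ -3.0.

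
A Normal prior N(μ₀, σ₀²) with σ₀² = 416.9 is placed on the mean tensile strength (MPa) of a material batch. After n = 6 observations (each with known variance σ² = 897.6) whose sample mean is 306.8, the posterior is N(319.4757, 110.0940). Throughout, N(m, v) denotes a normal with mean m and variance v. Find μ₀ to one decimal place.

With known observation variance, the Normal–Normal posterior has precision τ_n = τ₀ + n/σ² and mean μ_n = (τ₀μ₀ + (n/σ²)x̄)/τ_n.
Here τ₀ = 1/416.9 = 0.002399 and τ_data = 6/897.6 = 0.006684, so τ_n = 0.009083.
Rearranging for μ₀: μ₀ = (μ_n·τ_n − τ_data·x̄)/τ₀ = (319.4757·0.009083 − 0.006684·306.8) / 0.002399 = 0.851147/0.002399 ≈ 354.8.

μ₀ = 354.8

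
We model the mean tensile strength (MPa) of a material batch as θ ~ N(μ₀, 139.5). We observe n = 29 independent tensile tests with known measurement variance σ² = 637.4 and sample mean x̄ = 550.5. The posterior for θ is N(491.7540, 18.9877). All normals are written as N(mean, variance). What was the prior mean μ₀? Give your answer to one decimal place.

μ₀ = 118.9

The posterior mean is a precision-weighted average: μ_n = (τ₀μ₀ + τ_data·x̄)/(τ₀+τ_data), with τ₀=1/σ₀² and τ_data=n/σ².
Here τ₀ = 1/139.5 = 0.007168 and τ_data = 29/637.4 = 0.045497, so τ_n = 0.052665.
Rearranging for μ₀: μ₀ = (μ_n·τ_n − τ_data·x̄)/τ₀ = (491.7540·0.052665 − 0.045497·550.5) / 0.007168 = 0.852126/0.007168 ≈ 118.9.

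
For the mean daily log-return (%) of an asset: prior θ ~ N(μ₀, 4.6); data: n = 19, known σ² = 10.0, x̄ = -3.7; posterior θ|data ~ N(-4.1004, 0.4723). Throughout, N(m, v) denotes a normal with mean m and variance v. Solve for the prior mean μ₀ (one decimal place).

The posterior mean is a precision-weighted average: μ_n = (τ₀μ₀ + τ_data·x̄)/(τ₀+τ_data), with τ₀=1/σ₀² and τ_data=n/σ².
Here τ₀ = 1/4.6 = 0.217391 and τ_data = 19/10.0 = 1.900000, so τ_n = 2.117391.
Rearranging for μ₀: μ₀ = (μ_n·τ_n − τ_data·x̄)/τ₀ = (-4.1004·2.117391 − 1.900000·-3.7) / 0.217391 = -1.652150/0.217391 ≈ -7.6.

μ₀ = -7.6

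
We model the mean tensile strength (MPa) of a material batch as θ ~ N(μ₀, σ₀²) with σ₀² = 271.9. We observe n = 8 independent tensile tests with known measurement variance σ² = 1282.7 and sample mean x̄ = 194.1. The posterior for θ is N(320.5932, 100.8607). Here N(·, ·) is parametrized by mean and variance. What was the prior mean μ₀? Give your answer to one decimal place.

With known observation variance, the Normal–Normal posterior has precision τ_n = τ₀ + n/σ² and mean μ_n = (τ₀μ₀ + (n/σ²)x̄)/τ_n.
Here τ₀ = 1/271.9 = 0.003678 and τ_data = 8/1282.7 = 0.006237, so τ_n = 0.009915.
Rearranging for μ₀: μ₀ = (μ_n·τ_n − τ_data·x̄)/τ₀ = (320.5932·0.009915 − 0.006237·194.1) / 0.003678 = 1.968080/0.003678 ≈ 535.1.

μ₀ = 535.1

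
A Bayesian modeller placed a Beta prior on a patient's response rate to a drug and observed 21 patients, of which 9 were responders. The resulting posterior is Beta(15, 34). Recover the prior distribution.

Beta(6, 22)

A Beta(a, b) prior with s successes and f failures in binomial data gives a Beta(a+s, b+f) posterior.
Subtract the data counts: 15−9=6, 34−12=22.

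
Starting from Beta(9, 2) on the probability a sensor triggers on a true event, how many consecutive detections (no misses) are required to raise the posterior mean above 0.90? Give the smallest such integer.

After k detections and 0 misses the posterior is Beta(9+k, 2), with mean (9+k)/(9+2+k).
Set (9+k)/(11+k) > 0.90 and solve: k > (0.90·11 − 9)/(1 − 0.90) = 9.000.
The smallest integer exceeding 9.000 is 10.

k = 10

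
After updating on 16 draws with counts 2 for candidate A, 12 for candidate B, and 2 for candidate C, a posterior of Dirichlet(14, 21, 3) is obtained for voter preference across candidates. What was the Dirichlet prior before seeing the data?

For a Dirichlet(α) prior with multinomial counts c, the posterior is Dirichlet(α + c) componentwise.
Subtract each count from the matching posterior parameter: 14−2=12, 21−12=9, 3−2=1.

Dirichlet(12, 9, 1)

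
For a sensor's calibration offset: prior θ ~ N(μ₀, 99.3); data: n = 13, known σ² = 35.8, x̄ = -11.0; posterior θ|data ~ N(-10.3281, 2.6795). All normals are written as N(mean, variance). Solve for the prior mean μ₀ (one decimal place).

μ₀ = 13.9

With known observation variance, the Normal–Normal posterior has precision τ_n = τ₀ + n/σ² and mean μ_n = (τ₀μ₀ + (n/σ²)x̄)/τ_n.
Here τ₀ = 1/99.3 = 0.010070 and τ_data = 13/35.8 = 0.363128, so τ_n = 0.373198.
Rearranging for μ₀: μ₀ = (μ_n·τ_n − τ_data·x̄)/τ₀ = (-10.3281·0.373198 − 0.363128·-11.0) / 0.010070 = 0.139982/0.010070 ≈ 13.9.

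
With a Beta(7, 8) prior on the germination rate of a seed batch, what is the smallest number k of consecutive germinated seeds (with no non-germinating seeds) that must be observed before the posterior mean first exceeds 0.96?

After k germinated seeds and 0 non-germinating seeds the posterior is Beta(7+k, 8), with mean (7+k)/(7+8+k).
Set (7+k)/(15+k) > 0.96 and solve: k > (0.96·15 − 7)/(1 − 0.96) = 185.000.
The smallest integer exceeding 185.000 is 186.

k = 186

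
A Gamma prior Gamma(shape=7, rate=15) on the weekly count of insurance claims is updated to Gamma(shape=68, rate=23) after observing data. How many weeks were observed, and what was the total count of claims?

n = 8 weeks with total 61 claims

A Gamma(α, β) prior (rate parametrization) on a Poisson rate with n observations summing to S gives posterior Gamma(α+S, β+n).
Matching: Σxᵢ = 68 − 7 = 61 and n = 23 − 15 = 8.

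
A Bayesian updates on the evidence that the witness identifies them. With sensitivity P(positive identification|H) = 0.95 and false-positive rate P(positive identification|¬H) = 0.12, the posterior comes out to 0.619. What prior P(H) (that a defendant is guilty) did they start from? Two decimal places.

P(H) = 0.17

In odds form, posterior odds = prior odds × likelihood ratio, so prior odds = posterior odds ÷ LR.
Posterior odds = 0.619/(1−0.619) = 1.6247. LR = 0.95/0.12 = 7.9167.
Prior odds = 1.6247/7.9167 = 0.2052, so P(H) = 0.2052/(1+0.2052) ≈ 0.17.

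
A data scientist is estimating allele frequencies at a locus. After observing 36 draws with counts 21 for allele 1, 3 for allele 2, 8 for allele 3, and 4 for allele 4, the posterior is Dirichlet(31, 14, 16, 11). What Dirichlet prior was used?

Dirichlet(10, 11, 8, 7)

For a Dirichlet(α) prior with multinomial counts c, the posterior is Dirichlet(α + c) componentwise.
Subtract each count from the matching posterior parameter: 31−21=10, 14−3=11, 16−8=8, 11−4=7.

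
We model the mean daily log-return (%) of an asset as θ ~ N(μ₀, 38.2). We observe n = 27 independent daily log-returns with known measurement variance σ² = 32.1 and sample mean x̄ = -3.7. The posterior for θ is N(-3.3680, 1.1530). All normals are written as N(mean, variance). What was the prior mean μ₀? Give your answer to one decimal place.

μ₀ = 7.3

With known observation variance, the Normal–Normal posterior has precision τ_n = τ₀ + n/σ² and mean μ_n = (τ₀μ₀ + (n/σ²)x̄)/τ_n.
Here τ₀ = 1/38.2 = 0.026178 and τ_data = 27/32.1 = 0.841121, so τ_n = 0.867299.
Rearranging for μ₀: μ₀ = (μ_n·τ_n − τ_data·x̄)/τ₀ = (-3.3680·0.867299 − 0.841121·-3.7) / 0.026178 = 0.191085/0.026178 ≈ 7.3.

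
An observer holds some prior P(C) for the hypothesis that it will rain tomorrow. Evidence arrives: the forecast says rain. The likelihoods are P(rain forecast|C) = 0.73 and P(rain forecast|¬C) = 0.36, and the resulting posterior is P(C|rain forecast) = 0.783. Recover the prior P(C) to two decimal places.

P(C) = 0.64

In odds form, posterior odds = prior odds × likelihood ratio, so prior odds = posterior odds ÷ LR.
Posterior odds = 0.783/(1−0.783) = 3.6083. LR = 0.73/0.36 = 2.0278.
Prior odds = 3.6083/2.0278 = 1.7794, so P(C) = 1.7794/(1+1.7794) ≈ 0.64.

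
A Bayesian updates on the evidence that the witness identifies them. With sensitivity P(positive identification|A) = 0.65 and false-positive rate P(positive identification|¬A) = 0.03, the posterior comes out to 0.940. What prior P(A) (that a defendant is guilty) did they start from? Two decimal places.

P(A) = 0.42

In odds form, posterior odds = prior odds × likelihood ratio, so prior odds = posterior odds ÷ LR.
Posterior odds = 0.940/(1−0.940) = 15.6667. LR = 0.65/0.03 = 21.6667.
Prior odds = 15.6667/21.6667 = 0.7231, so P(A) = 0.7231/(1+0.7231) ≈ 0.42.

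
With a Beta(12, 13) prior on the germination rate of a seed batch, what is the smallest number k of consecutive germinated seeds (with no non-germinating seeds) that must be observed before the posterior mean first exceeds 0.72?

After k germinated seeds and 0 non-germinating seeds the posterior is Beta(12+k, 13), with mean (12+k)/(12+13+k).
Set (12+k)/(25+k) > 0.72 and solve: k > (0.72·25 − 12)/(1 − 0.72) = 21.429.
The smallest integer exceeding 21.429 is 22.

k = 22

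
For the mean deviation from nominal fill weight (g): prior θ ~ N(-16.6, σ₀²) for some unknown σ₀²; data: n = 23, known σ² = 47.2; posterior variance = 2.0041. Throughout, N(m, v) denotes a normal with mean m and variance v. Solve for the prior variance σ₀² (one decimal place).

σ₀² = 85.6

Posterior precision equals prior precision plus data precision: 1/σ_n² = 1/σ₀² + n/σ².
So 1/σ₀² = 1/2.0041 − 23/47.2 = 0.498977 − 0.487288 = 0.011689.
Hence σ₀² = 1/0.011689 ≈ 85.6.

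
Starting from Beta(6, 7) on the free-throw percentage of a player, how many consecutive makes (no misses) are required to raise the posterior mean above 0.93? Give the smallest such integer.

k = 88

After k makes and 0 misses the posterior is Beta(6+k, 7), with mean (6+k)/(6+7+k).
Set (6+k)/(13+k) > 0.93 and solve: k > (0.93·13 − 6)/(1 − 0.93) = 87.000.
The smallest integer exceeding 87.000 is 88.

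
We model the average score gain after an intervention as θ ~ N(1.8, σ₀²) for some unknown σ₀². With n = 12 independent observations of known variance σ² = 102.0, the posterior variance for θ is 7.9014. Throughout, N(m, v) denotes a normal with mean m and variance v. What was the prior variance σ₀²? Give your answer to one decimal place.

Posterior precision equals prior precision plus data precision: 1/σ_n² = 1/σ₀² + n/σ².
So 1/σ₀² = 1/7.9014 − 12/102.0 = 0.126560 − 0.117647 = 0.008913.
Hence σ₀² = 1/0.008913 ≈ 112.2.

σ₀² = 112.2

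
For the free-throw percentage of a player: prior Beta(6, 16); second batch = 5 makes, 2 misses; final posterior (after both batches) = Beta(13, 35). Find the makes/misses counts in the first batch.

2 makes and 17 misses

Because Beta–binomial updating is additive in the counts, the combined data contributed (α_post−α_prior, β_post−β_prior) successes and failures.
Total across both batches: 13−6=7 makes, 35−16=19 misses.
Subtract the second batch: 7−5=2 makes and 19−2=17 misses.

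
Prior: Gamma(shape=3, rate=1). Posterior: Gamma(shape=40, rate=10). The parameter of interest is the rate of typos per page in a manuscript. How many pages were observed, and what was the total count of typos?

A Gamma(α, β) prior (rate parametrization) on a Poisson rate with n observations summing to S gives posterior Gamma(α+S, β+n).
Matching: Σxᵢ = 40 − 3 = 37 and n = 10 − 1 = 9.

n = 9 pages with total 37 typos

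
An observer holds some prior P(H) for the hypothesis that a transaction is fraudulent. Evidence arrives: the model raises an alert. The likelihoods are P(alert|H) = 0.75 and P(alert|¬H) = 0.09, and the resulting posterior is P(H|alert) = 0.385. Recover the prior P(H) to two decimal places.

P(H) = 0.07

Bayes' rule in odds form gives O(H|E) = O(H)·[P(E|H)/P(E|¬H)], hence O(H) = O(H|E)/LR.
Posterior odds = 0.385/(1−0.385) = 0.6260. LR = 0.75/0.09 = 8.3333.
Prior odds = 0.6260/8.3333 = 0.0751, so P(H) = 0.0751/(1+0.0751) ≈ 0.07.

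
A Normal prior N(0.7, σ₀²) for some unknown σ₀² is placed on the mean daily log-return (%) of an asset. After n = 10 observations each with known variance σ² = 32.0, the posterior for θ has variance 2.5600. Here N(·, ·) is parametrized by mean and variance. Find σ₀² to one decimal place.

For the Normal–Normal model with known σ², precisions add: τ_n = τ₀ + n/σ².
So 1/σ₀² = 1/2.5600 − 10/32.0 = 0.390625 − 0.312500 = 0.078125.
Hence σ₀² = 1/0.078125 ≈ 12.8.

σ₀² = 12.8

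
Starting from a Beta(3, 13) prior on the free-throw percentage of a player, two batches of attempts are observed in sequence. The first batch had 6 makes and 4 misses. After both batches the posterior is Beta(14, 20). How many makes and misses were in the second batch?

5 makes and 3 misses

Because Beta–binomial updating is additive in the counts, the combined data contributed (α_post−α_prior, β_post−β_prior) successes and failures.
Total across both batches: 14−3=11 makes, 20−13=7 misses.
Subtract the first batch: 11−6=5 makes and 7−4=3 misses.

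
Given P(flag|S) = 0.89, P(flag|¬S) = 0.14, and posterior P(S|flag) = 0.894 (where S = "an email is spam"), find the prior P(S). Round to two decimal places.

Bayes' rule in odds form gives O(S|E) = O(S)·[P(E|S)/P(E|¬S)], hence O(S) = O(S|E)/LR.
Posterior odds = 0.894/(1−0.894) = 8.4340. LR = 0.89/0.14 = 6.3571.
Prior odds = 8.4340/6.3571 = 1.3267, so P(S) = 1.3267/(1+1.3267) ≈ 0.57.

P(S) = 0.57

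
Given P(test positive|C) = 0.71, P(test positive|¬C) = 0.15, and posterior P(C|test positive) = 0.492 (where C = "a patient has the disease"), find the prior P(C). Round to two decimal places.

In odds form, posterior odds = prior odds × likelihood ratio, so prior odds = posterior odds ÷ LR.
Posterior odds = 0.492/(1−0.492) = 0.9685. LR = 0.71/0.15 = 4.7333.
Prior odds = 0.9685/4.7333 = 0.2046, so P(C) = 0.2046/(1+0.2046) ≈ 0.17.

P(C) = 0.17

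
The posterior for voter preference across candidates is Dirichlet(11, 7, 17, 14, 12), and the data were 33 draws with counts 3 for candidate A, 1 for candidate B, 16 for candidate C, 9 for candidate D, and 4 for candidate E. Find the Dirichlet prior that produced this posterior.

Dirichlet(8, 6, 1, 5, 8)

For a Dirichlet(α) prior with multinomial counts c, the posterior is Dirichlet(α + c) componentwise.
Subtract each count from the matching posterior parameter: 11−3=8, 7−1=6, 17−16=1, 14−9=5, 12−4=8.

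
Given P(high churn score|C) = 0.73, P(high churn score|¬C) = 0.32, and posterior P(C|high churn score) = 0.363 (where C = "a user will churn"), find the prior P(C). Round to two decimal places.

P(C) = 0.20

Bayes' rule in odds form gives O(C|E) = O(C)·[P(E|C)/P(E|¬C)], hence O(C) = O(C|E)/LR.
Posterior odds = 0.363/(1−0.363) = 0.5699. LR = 0.73/0.32 = 2.2812.
Prior odds = 0.5699/2.2812 = 0.2498, so P(C) = 0.2498/(1+0.2498) ≈ 0.20.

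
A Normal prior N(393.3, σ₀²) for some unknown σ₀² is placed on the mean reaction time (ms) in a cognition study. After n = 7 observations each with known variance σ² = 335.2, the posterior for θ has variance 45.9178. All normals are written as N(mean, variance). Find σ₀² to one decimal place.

σ₀² = 1117.3

Posterior precision equals prior precision plus data precision: 1/σ_n² = 1/σ₀² + n/σ².
So 1/σ₀² = 1/45.9178 − 7/335.2 = 0.021778 − 0.020883 = 0.000895.
Hence σ₀² = 1/0.000895 ≈ 1117.3.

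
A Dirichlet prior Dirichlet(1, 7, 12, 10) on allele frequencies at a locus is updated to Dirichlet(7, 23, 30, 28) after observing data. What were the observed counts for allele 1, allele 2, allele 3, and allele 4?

counts (6, 16, 18, 18)

For a Dirichlet(α) prior with multinomial counts c, the posterior is Dirichlet(α + c) componentwise.
Counts are posterior − prior componentwise: 7−1=6, 23−7=16, 30−12=18, 28−10=18.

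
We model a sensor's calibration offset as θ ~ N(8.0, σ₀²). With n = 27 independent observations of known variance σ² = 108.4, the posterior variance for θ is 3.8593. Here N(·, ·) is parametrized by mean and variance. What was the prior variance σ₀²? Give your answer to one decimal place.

Posterior precision equals prior precision plus data precision: 1/σ_n² = 1/σ₀² + n/σ².
So 1/σ₀² = 1/3.8593 − 27/108.4 = 0.259114 − 0.249077 = 0.010037.
Hence σ₀² = 1/0.010037 ≈ 99.6.

σ₀² = 99.6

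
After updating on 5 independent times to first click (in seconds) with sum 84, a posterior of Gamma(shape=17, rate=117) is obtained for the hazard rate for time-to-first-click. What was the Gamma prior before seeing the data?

Gamma(shape=12, rate=33)

Gamma–exponential conjugacy: posterior shape = α + n, posterior rate = β + Σtᵢ.
So α = 17 − 5 = 12 and β = 117 − 84 = 33.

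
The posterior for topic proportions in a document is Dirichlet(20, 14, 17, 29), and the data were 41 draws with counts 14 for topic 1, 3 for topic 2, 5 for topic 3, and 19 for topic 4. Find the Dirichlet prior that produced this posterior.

Dirichlet(6, 11, 12, 10)

For a Dirichlet(α) prior with multinomial counts c, the posterior is Dirichlet(α + c) componentwise.
Subtract each count from the matching posterior parameter: 20−14=6, 14−3=11, 17−5=12, 29−19=10.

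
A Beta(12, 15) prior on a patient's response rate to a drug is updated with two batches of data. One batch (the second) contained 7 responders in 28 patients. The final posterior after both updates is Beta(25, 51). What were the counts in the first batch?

6 responders and 15 non-responders

Because Beta–binomial updating is additive in the counts, the combined data contributed (α_post−α_prior, β_post−β_prior) successes and failures.
Total across both batches: 25−12=13 responders, 51−15=36 non-responders.
Subtract the second batch: 13−7=6 responders and 36−21=15 non-responders.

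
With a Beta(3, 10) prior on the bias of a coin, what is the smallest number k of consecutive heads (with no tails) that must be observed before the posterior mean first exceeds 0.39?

k = 4

After k heads and 0 tails the posterior is Beta(3+k, 10), with mean (3+k)/(3+10+k).
Set (3+k)/(13+k) > 0.39 and solve: k > (0.39·13 − 3)/(1 − 0.39) = 3.393.
The smallest integer exceeding 3.393 is 4.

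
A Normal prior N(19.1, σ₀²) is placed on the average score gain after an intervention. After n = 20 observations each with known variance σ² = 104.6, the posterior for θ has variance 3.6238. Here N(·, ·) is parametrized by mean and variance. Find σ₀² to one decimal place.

Posterior precision equals prior precision plus data precision: 1/σ_n² = 1/σ₀² + n/σ².
So 1/σ₀² = 1/3.6238 − 20/104.6 = 0.275953 − 0.191205 = 0.084748.
Hence σ₀² = 1/0.084748 ≈ 11.8.

σ₀² = 11.8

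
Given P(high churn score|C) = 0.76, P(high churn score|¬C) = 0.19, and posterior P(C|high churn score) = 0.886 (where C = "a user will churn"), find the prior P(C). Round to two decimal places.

In odds form, posterior odds = prior odds × likelihood ratio, so prior odds = posterior odds ÷ LR.
Posterior odds = 0.886/(1−0.886) = 7.7719. LR = 0.76/0.19 = 4.0000.
Prior odds = 7.7719/4.0000 = 1.9430, so P(C) = 1.9430/(1+1.9430) ≈ 0.66.

P(C) = 0.66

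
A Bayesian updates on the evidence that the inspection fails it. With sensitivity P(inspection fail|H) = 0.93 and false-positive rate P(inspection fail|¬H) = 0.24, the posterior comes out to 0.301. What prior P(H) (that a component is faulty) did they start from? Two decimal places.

In odds form, posterior odds = prior odds × likelihood ratio, so prior odds = posterior odds ÷ LR.
Posterior odds = 0.301/(1−0.301) = 0.4306. LR = 0.93/0.24 = 3.8750.
Prior odds = 0.4306/3.8750 = 0.1111, so P(H) = 0.1111/(1+0.1111) ≈ 0.10.

P(H) = 0.10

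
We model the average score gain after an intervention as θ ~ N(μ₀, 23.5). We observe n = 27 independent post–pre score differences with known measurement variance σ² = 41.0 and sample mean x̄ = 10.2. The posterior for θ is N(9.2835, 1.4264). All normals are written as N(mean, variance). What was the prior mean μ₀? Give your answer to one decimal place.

μ₀ = -4.9

With known observation variance, the Normal–Normal posterior has precision τ_n = τ₀ + n/σ² and mean μ_n = (τ₀μ₀ + (n/σ²)x̄)/τ_n.
Here τ₀ = 1/23.5 = 0.042553 and τ_data = 27/41.0 = 0.658537, so τ_n = 0.701090.
Rearranging for μ₀: μ₀ = (μ_n·τ_n − τ_data·x̄)/τ₀ = (9.2835·0.701090 − 0.658537·10.2) / 0.042553 = -0.208508/0.042553 ≈ -4.9.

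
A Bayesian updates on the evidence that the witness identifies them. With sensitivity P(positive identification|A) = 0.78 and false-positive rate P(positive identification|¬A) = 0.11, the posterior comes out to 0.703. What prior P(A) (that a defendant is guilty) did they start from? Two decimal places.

In odds form, posterior odds = prior odds × likelihood ratio, so prior odds = posterior odds ÷ LR.
Posterior odds = 0.703/(1−0.703) = 2.3670. LR = 0.78/0.11 = 7.0909.
Prior odds = 2.3670/7.0909 = 0.3338, so P(A) = 0.3338/(1+0.3338) ≈ 0.25.

P(A) = 0.25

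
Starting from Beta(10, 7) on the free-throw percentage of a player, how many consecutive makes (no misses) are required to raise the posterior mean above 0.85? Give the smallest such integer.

k = 30

After k makes and 0 misses the posterior is Beta(10+k, 7), with mean (10+k)/(10+7+k).
Set (10+k)/(17+k) > 0.85 and solve: k > (0.85·17 − 10)/(1 − 0.85) = 29.667.
The smallest integer exceeding 29.667 is 30, and checking k=30: (40)/(47) = 0.8511 > 0.85.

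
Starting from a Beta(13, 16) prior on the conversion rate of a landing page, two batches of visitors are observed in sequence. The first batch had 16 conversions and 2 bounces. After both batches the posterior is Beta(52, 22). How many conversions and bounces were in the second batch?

Sequential conjugate updates are equivalent to a single update on the pooled data, so total successes = posterior α − prior α and total failures = posterior β − prior β.
Total across both batches: 52−13=39 conversions, 22−16=6 bounces.
Subtract the first batch: 39−16=23 conversions and 6−2=4 bounces.

23 conversions and 4 bounces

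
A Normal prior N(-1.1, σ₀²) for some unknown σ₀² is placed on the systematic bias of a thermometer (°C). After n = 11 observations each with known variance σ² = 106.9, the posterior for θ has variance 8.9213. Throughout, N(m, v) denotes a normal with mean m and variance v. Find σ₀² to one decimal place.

σ₀² = 108.8

For the Normal–Normal model with known σ², precisions add: τ_n = τ₀ + n/σ².
So 1/σ₀² = 1/8.9213 − 11/106.9 = 0.112091 − 0.102900 = 0.009191.
Hence σ₀² = 1/0.009191 ≈ 108.8.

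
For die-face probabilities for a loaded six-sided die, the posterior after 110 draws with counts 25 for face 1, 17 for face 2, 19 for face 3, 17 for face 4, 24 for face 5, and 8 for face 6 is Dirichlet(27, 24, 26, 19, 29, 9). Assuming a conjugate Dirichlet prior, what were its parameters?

Dirichlet(2, 7, 7, 2, 5, 1)

For a Dirichlet(α) prior with multinomial counts c, the posterior is Dirichlet(α + c) componentwise.
Subtract each count from the matching posterior parameter: 27−25=2, 24−17=7, 26−19=7, 19−17=2, 29−24=5, 9−8=1.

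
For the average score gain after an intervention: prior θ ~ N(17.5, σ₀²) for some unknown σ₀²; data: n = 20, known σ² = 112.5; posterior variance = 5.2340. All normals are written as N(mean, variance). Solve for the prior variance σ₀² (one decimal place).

σ₀² = 75.3

For the Normal–Normal model with known σ², precisions add: τ_n = τ₀ + n/σ².
So 1/σ₀² = 1/5.2340 − 20/112.5 = 0.191058 − 0.177778 = 0.013280.
Hence σ₀² = 1/0.013280 ≈ 75.3.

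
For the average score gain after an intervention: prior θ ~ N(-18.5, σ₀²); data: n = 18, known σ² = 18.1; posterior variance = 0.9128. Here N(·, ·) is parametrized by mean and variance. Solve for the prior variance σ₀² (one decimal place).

σ₀² = 9.9

Posterior precision equals prior precision plus data precision: 1/σ_n² = 1/σ₀² + n/σ².
So 1/σ₀² = 1/0.9128 − 18/18.1 = 1.095530 − 0.994475 = 0.101055.
Hence σ₀² = 1/0.101055 ≈ 9.9.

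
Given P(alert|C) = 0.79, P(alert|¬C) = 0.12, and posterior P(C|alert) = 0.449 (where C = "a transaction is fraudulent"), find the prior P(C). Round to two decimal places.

P(C) = 0.11

Bayes' rule in odds form gives O(C|E) = O(C)·[P(E|C)/P(E|¬C)], hence O(C) = O(C|E)/LR.
Posterior odds = 0.449/(1−0.449) = 0.8149. LR = 0.79/0.12 = 6.5833.
Prior odds = 0.8149/6.5833 = 0.1238, so P(C) = 0.1238/(1+0.1238) ≈ 0.11.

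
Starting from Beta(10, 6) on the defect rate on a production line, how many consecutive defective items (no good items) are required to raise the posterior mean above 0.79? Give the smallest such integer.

After k defective items and 0 good items the posterior is Beta(10+k, 6), with mean (10+k)/(10+6+k).
Set (10+k)/(16+k) > 0.79 and solve: k > (0.79·16 − 10)/(1 − 0.79) = 12.571.
The smallest integer exceeding 12.571 is 13.

k = 13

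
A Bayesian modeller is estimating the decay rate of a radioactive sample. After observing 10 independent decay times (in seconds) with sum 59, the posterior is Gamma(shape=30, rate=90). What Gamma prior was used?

For an exponential likelihood with a Gamma(α, β) prior on the rate, n observations with total T give posterior Gamma(α+n, β+T).
So α = 30 − 10 = 20 and β = 90 − 59 = 31.

Gamma(shape=20, rate=31)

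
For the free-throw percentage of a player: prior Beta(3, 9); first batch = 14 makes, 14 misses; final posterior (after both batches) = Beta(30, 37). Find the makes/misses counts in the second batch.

Because Beta–binomial updating is additive in the counts, the combined data contributed (α_post−α_prior, β_post−β_prior) successes and failures.
Total across both batches: 30−3=27 makes, 37−9=28 misses.
Subtract the first batch: 27−14=13 makes and 28−14=14 misses.

13 makes and 14 misses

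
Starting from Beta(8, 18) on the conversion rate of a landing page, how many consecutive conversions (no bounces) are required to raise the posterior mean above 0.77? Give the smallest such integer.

After k conversions and 0 bounces the posterior is Beta(8+k, 18), with mean (8+k)/(8+18+k).
Set (8+k)/(26+k) > 0.77 and solve: k > (0.77·26 − 8)/(1 − 0.77) = 52.261.
The smallest integer exceeding 52.261 is 53.

k = 53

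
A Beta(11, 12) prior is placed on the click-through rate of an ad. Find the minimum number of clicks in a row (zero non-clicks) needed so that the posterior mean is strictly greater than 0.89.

After k clicks and 0 non-clicks the posterior is Beta(11+k, 12), with mean (11+k)/(11+12+k).
Set (11+k)/(23+k) > 0.89 and solve: k > (0.89·23 − 11)/(1 − 0.89) = 86.091.
The smallest integer exceeding 86.091 is 87.

k = 87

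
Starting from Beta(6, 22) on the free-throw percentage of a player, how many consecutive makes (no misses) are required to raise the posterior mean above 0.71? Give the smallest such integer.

k = 48

After k makes and 0 misses the posterior is Beta(6+k, 22), with mean (6+k)/(6+22+k).
Set (6+k)/(28+k) > 0.71 and solve: k > (0.71·28 − 6)/(1 − 0.71) = 47.862.
The smallest integer exceeding 47.862 is 48, and checking k=48: (54)/(76) = 0.7105 > 0.71.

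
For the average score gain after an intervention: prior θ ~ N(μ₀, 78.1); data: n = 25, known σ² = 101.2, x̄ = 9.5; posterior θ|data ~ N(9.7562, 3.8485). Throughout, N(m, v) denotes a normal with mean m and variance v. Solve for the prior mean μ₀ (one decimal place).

With known observation variance, the Normal–Normal posterior has precision τ_n = τ₀ + n/σ² and mean μ_n = (τ₀μ₀ + (n/σ²)x̄)/τ_n.
Here τ₀ = 1/78.1 = 0.012804 and τ_data = 25/101.2 = 0.247036, so τ_n = 0.259840.
Rearranging for μ₀: μ₀ = (μ_n·τ_n − τ_data·x̄)/τ₀ = (9.7562·0.259840 − 0.247036·9.5) / 0.012804 = 0.188209/0.012804 ≈ 14.7.

μ₀ = 14.7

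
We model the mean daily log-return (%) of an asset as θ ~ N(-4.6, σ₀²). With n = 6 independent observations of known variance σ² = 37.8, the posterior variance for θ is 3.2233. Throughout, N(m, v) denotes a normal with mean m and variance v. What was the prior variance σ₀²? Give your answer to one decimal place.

Posterior precision equals prior precision plus data precision: 1/σ_n² = 1/σ₀² + n/σ².
So 1/σ₀² = 1/3.2233 − 6/37.8 = 0.310241 − 0.158730 = 0.151511.
Hence σ₀² = 1/0.151511 ≈ 6.6.

σ₀² = 6.6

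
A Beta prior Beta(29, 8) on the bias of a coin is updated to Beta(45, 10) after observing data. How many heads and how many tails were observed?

Beta is conjugate to the binomial likelihood: posterior = Beta(α+s, β+f).
Match parameters: s=45−29=16, f=10−8=2.

16 heads and 2 tails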